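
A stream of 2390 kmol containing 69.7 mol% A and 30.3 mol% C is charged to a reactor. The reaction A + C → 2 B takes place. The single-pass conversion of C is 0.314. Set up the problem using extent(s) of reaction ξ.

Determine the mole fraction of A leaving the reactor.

C reacted = 0.314 × 724.2 = 227.4 kmol; ν_C = −1, so ξ = 227.4/1 = 227.4 kmol.
Outlet amounts (n = n₀ + ν ξ):
  A: 1666 − 1(227.4) = 1438
  C: 724.2 − 1(227.4) = 496.8
  B: 0 + 2(227.4) = 454.8
Total out = 2390 kmol; y_A = 1438 / 2390 = 0.6019.

0.602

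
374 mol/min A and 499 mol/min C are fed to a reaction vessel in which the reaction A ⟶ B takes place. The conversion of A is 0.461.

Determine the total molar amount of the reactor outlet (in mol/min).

873 mol/min

A reacted = 0.461 × 374 = 172.4 mol/min; ν_A = −1, so ξ = 172.4/1 = 172.4 mol/min.
Outlet amounts (n = n₀ + ν ξ):
  A: 374 − 1(172.4) = 201.6
  B: 0 + 1(172.4) = 172.4
  C: 499 (inert)
Total out = 201.6 + 172.4 + 499 = 873 mol/min.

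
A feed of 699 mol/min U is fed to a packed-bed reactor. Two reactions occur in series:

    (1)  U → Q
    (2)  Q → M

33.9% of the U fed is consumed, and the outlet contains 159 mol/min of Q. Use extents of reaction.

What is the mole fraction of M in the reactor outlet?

Conversion of U: U consumed = 1ξ₁ = 0.339 × 699 → ξ₁ = 237 mol/min.
Q balance: n_Q = 0 + 1ξ₁ − 1ξ₂ = 159 → ξ₂ = (1·237 − 159)/1 = 77.96 mol/min.
Outlet amounts (n = n₀ + Σ ν·ξ):
  U: 699 − 1(237) = 462
  Q: 0 + 1(237) − 1(77.96) = 159
  M: 0 + 1(77.96) = 77.96
Total out = 699 mol/min; y_M = 77.96 / 699 = 0.1115.

0.112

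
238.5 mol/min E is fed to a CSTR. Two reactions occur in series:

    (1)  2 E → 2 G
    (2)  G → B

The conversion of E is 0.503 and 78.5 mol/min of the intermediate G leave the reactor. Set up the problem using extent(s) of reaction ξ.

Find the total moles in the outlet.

Conversion of E: E consumed = 2ξ₁ = 0.503 × 238.5 → ξ₁ = 59.98 mol/min.
G balance: n_G = 0 + 2ξ₁ − 1ξ₂ = 78.5 → ξ₂ = (2·59.98 − 78.5)/1 = 41.47 mol/min.
Outlet amounts (n = n₀ + Σ ν·ξ):
  E: 238.5 − 2(59.98) = 118.5
  G: 0 + 2(59.98) − 1(41.47) = 78.5
  B: 0 + 1(41.47) = 41.47
Total out = 118.5 + 78.5 + 41.47 = 238.5 mol/min.

238 mol/min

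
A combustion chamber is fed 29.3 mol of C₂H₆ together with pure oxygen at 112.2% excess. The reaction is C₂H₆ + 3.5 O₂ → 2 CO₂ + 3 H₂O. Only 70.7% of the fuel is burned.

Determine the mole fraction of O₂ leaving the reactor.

Stoichiometric O₂ = 3.5 × 29.3 = 102.5 mol; O₂ fed = 102.5 × 2.122 = 217.6 mol.
Fuel reacted = 0.707 × 29.3 → ξ = 20.72 mol.
Outlet (n = n₀ + ν ξ):
  C₂H₆: 29.3 − 1(20.72) = 8.585
  O₂: 217.6 − 3.5(20.72) = 145.1
  CO₂: 0 + 2(20.72) = 41.43
  H₂O: 0 + 3(20.72) = 62.15
Total out = 257.3 mol; y_O₂ = 145.1 / 257.3 = 0.564.

0.564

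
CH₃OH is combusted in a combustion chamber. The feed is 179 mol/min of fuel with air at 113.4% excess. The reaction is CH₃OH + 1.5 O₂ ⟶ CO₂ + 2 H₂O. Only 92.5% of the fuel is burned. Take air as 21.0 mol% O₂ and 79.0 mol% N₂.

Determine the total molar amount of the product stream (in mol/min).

2990 mol/min

Stoichiometric O₂ = 1.5 × 179 = 268.5 mol/min; O₂ fed = 268.5 × 2.134 = 573 mol/min.
N₂ fed = 573 × 79/21 = 2155 mol/min.
Fuel reacted = 0.925 × 179 → ξ = 165.6 mol/min.
Outlet (n = n₀ + ν ξ):
  CH₃OH: 179 − 1(165.6) = 13.42
  O₂: 573 − 1.5(165.6) = 324.6
  N₂: 2155 (inert)
  CO₂: 0 + 1(165.6) = 165.6
  H₂O: 0 + 2(165.6) = 331.2
Total out = 13.42 + 324.6 + 2155 + 165.6 + 331.2 = 2990 mol/min.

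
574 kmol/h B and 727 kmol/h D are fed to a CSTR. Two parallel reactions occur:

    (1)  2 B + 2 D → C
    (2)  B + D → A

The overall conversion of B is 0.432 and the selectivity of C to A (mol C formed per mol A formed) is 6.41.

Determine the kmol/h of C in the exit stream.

Conversion of B: B consumed = 0.432 × 574 = 248 kmol/h = 2ξ₁ + 1ξ₂.
Selectivity: 1ξ₁ / (1ξ₂) = 6.41 → ξ₁ = 6.41 ξ₂.
Substitute: (2·6.41 + 1) ξ₂ = 248 → ξ₂ = 17.94 kmol/h, ξ₁ = 115 kmol/h.
Outlet amounts (n = n₀ + Σ ν·ξ):
  B: 574 − 2(115) − 1(17.94) = 326
  D: 727 − 2(115) − 1(17.94) = 479
  C: 0 + 1(115) = 115
  A: 0 + 1(17.94) = 17.94

115 kmol/h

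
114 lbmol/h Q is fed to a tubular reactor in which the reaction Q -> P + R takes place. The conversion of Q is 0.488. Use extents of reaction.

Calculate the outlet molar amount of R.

55.6 lbmol/h

Q reacted = 0.488 × 114 = 55.63 lbmol/h; ν_Q = −1, so ξ = 55.63/1 = 55.63 lbmol/h.
Outlet amounts (n = n₀ + ν ξ):
  Q: 114 − 1(55.63) = 58.37
  P: 0 + 1(55.63) = 55.63
  R: 0 + 1(55.63) = 55.63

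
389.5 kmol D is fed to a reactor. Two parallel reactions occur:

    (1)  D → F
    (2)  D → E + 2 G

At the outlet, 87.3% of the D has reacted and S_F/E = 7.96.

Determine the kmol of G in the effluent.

75.9 kmol

Conversion of D: D consumed = 0.873 × 389.5 = 340 kmol = 1ξ₁ + 1ξ₂.
Selectivity: 1ξ₁ / (1ξ₂) = 7.96 → ξ₁ = 7.96 ξ₂.
Substitute: (1·7.96 + 1) ξ₂ = 340 → ξ₂ = 37.95 kmol, ξ₁ = 302.1 kmol.
Outlet amounts (n = n₀ + Σ ν·ξ):
  D: 389.5 − 1(302.1) − 1(37.95) = 49.47
  F: 0 + 1(302.1) = 302.1
  E: 0 + 1(37.95) = 37.95
  G: 0 + 2(37.95) = 75.9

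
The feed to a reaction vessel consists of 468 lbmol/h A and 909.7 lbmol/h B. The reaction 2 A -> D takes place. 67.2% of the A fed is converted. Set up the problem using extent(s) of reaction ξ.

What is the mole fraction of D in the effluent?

0.129

A reacted = 0.672 × 468 = 314.5 lbmol/h; ν_A = −2, so ξ = 314.5/2 = 157.2 lbmol/h.
Outlet amounts (n = n₀ + ν ξ):
  A: 468 − 2(157.2) = 153.5
  D: 0 + 1(157.2) = 157.2
  B: 909.7 (inert)
Total out = 1220 lbmol/h; y_D = 157.2 / 1220 = 0.1288.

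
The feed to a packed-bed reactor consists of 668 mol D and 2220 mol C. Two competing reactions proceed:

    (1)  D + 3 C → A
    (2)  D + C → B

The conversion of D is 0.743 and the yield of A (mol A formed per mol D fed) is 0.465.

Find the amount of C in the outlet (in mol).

1100 mol

Yield of A: 1ξ₁ / 668 = 0.465 → ξ₁ = 310.6 mol.
Conversion of D: 1ξ₁ + 1ξ₂ = 0.743 × 668 = 496.3 → ξ₂ = 185.7 mol.
Outlet amounts (n = n₀ + Σ ν·ξ):
  D: 668 − 1(310.6) − 1(185.7) = 171.7
  C: 2220 − 3(310.6) − 1(185.7) = 1102
  A: 0 + 1(310.6) = 310.6
  B: 0 + 1(185.7) = 185.7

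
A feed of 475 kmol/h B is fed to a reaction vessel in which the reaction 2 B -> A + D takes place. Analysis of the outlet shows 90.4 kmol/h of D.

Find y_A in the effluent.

For D: n = n₀ + 1ξ → 90.4 = 0 + 1ξ, giving ξ = 90.4 kmol/h.
Outlet amounts (n = n₀ + ν ξ):
  B: 475 − 2(90.4) = 294.2
  A: 0 + 1(90.4) = 90.4
  D: 0 + 1(90.4) = 90.4
Total out = 475 kmol/h; y_A = 90.4 / 475 = 0.1903.

0.19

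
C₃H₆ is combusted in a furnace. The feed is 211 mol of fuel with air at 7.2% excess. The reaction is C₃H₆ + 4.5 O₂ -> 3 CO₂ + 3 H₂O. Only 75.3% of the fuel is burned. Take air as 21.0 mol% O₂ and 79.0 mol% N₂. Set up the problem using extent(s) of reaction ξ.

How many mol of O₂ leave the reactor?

303 mol

Stoichiometric O₂ = 4.5 × 211 = 949.5 mol; O₂ fed = 949.5 × 1.072 = 1018 mol.
N₂ fed = 1018 × 79/21 = 3829 mol.
Fuel reacted = 0.753 × 211 → ξ = 158.9 mol.
Outlet (n = n₀ + ν ξ):
  C₃H₆: 211 − 1(158.9) = 52.12
  O₂: 1018 − 4.5(158.9) = 302.9
  N₂: 3829 (inert)
  CO₂: 0 + 3(158.9) = 476.6
  H₂O: 0 + 3(158.9) = 476.6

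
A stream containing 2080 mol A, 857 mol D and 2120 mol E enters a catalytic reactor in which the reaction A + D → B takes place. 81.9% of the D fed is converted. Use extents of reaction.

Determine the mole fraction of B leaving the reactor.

0.161

D reacted = 0.819 × 857 = 701.9 mol; ν_D = −1, so ξ = 701.9/1 = 701.9 mol.
Outlet amounts (n = n₀ + ν ξ):
  A: 2080 − 1(701.9) = 1378
  D: 857 − 1(701.9) = 155.1
  B: 0 + 1(701.9) = 701.9
  E: 2120 (inert)
Total out = 4355 mol; y_B = 701.9 / 4355 = 0.1612.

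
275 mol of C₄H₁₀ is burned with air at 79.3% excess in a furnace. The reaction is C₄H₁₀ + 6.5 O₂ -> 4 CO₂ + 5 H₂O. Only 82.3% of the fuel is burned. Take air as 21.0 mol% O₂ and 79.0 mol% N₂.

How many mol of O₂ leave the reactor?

Stoichiometric O₂ = 6.5 × 275 = 1788 mol; O₂ fed = 1788 × 1.793 = 3205 mol.
N₂ fed = 3205 × 79/21 = 12060 mol.
Fuel reacted = 0.823 × 275 → ξ = 226.3 mol.
Outlet (n = n₀ + ν ξ):
  C₄H₁₀: 275 − 1(226.3) = 48.68
  O₂: 3205 − 6.5(226.3) = 1734
  N₂: 12060 (inert)
  CO₂: 0 + 4(226.3) = 905.3
  H₂O: 0 + 5(226.3) = 1132

1730 mol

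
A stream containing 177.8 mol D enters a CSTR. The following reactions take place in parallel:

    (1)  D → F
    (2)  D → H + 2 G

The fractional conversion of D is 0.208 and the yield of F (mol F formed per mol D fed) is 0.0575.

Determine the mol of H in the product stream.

Yield of F: 1ξ₁ / 177.8 = 0.0575 → ξ₁ = 10.22 mol.
Conversion of D: 1ξ₁ + 1ξ₂ = 0.208 × 177.8 = 36.98 → ξ₂ = 26.76 mol.
Outlet amounts (n = n₀ + Σ ν·ξ):
  D: 177.8 − 1(10.22) − 1(26.76) = 140.8
  F: 0 + 1(10.22) = 10.22
  H: 0 + 1(26.76) = 26.76
  G: 0 + 2(26.76) = 53.52

26.8 mol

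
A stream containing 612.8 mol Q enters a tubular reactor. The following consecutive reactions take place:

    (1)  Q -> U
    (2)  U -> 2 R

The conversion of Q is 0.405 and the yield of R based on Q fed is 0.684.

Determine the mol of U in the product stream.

Conversion of Q: Q consumed = 1ξ₁ = 0.405 × 612.8 → ξ₁ = 248.2 mol.
Yield of R: 2ξ₂ / 612.8 = 0.684 → ξ₂ = 209.6 mol.
Outlet amounts (n = n₀ + Σ ν·ξ):
  Q: 612.8 − 1(248.2) = 364.6
  U: 0 + 1(248.2) − 1(209.6) = 38.61
  R: 0 + 2(209.6) = 419.2

38.6 mol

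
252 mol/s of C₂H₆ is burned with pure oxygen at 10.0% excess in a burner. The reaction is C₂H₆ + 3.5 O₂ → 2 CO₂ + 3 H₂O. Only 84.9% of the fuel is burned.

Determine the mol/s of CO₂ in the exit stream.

Stoichiometric O₂ = 3.5 × 252 = 882 mol/s; O₂ fed = 882 × 1.100 = 970.2 mol/s.
Fuel reacted = 0.849 × 252 → ξ = 213.9 mol/s.
Outlet (n = n₀ + ν ξ):
  C₂H₆: 252 − 1(213.9) = 38.05
  O₂: 970.2 − 3.5(213.9) = 221.4
  CO₂: 0 + 2(213.9) = 427.9
  H₂O: 0 + 3(213.9) = 641.8

428 mol/s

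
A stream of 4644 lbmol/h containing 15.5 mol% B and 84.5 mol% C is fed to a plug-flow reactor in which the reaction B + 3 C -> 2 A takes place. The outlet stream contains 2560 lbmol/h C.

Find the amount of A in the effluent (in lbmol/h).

For C: n = n₀ − 3ξ → 2560 = 3924 − 3ξ, giving ξ = 454.7 lbmol/h.
Outlet amounts (n = n₀ + ν ξ):
  B: 719.8 − 1(454.7) = 265.1
  C: 3924 − 3(454.7) = 2560
  A: 0 + 2(454.7) = 909.5

909 lbmol/h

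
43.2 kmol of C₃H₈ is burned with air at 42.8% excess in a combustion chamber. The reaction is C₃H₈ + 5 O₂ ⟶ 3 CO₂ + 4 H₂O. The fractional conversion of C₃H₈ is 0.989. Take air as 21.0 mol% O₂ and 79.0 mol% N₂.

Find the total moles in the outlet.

1550 kmol

Stoichiometric O₂ = 5 × 43.2 = 216 kmol; O₂ fed = 216 × 1.428 = 308.4 kmol.
N₂ fed = 308.4 × 79/21 = 1160 kmol.
Fuel reacted = 0.989 × 43.2 → ξ = 42.72 kmol.
Outlet (n = n₀ + ν ξ):
  C₃H₈: 43.2 − 1(42.72) = 0.4752
  O₂: 308.4 − 5(42.72) = 94.82
  N₂: 1160 (inert)
  CO₂: 0 + 3(42.72) = 128.2
  H₂O: 0 + 4(42.72) = 170.9
Total out = 0.4752 + 94.82 + 1160 + 128.2 + 170.9 = 1555 kmol.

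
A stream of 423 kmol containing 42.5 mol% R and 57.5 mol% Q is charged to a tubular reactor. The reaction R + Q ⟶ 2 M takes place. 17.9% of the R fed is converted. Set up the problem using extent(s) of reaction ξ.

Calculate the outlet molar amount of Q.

R reacted = 0.179 × 179.8 = 32.18 kmol; ν_R = −1, so ξ = 32.18/1 = 32.18 kmol.
Outlet amounts (n = n₀ + ν ξ):
  R: 179.8 − 1(32.18) = 147.6
  Q: 243.2 − 1(32.18) = 211
  M: 0 + 2(32.18) = 64.36

211 kmol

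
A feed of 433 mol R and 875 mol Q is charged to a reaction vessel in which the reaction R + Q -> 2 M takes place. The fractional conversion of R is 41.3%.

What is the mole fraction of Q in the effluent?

R reacted = 0.413 × 433 = 178.8 mol; ν_R = −1, so ξ = 178.8/1 = 178.8 mol.
Outlet amounts (n = n₀ + ν ξ):
  R: 433 − 1(178.8) = 254.2
  Q: 875 − 1(178.8) = 696.2
  M: 0 + 2(178.8) = 357.7
Total out = 1308 mol; y_Q = 696.2 / 1308 = 0.5322.

0.532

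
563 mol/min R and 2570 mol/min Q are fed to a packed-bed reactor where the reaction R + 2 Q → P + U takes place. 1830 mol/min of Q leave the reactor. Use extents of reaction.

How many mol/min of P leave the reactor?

370 mol/min

For Q: n = n₀ − 2ξ → 1830 = 2570 − 2ξ, giving ξ = 370 mol/min.
Outlet amounts (n = n₀ + ν ξ):
  R: 563 − 1(370) = 193
  Q: 2570 − 2(370) = 1830
  P: 0 + 1(370) = 370
  U: 0 + 1(370) = 370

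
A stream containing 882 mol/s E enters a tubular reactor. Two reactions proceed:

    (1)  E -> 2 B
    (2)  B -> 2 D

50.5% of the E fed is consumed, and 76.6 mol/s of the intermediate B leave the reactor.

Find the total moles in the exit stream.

2140 mol/s

Conversion of E: E consumed = 1ξ₁ = 0.505 × 882 → ξ₁ = 445.4 mol/s.
B balance: n_B = 0 + 2ξ₁ − 1ξ₂ = 76.6 → ξ₂ = (2·445.4 − 76.6)/1 = 814.2 mol/s.
Outlet amounts (n = n₀ + Σ ν·ξ):
  E: 882 − 1(445.4) = 436.6
  B: 0 + 2(445.4) − 1(814.2) = 76.6
  D: 0 + 2(814.2) = 1628
Total out = 436.6 + 76.6 + 1628 = 2142 mol/s.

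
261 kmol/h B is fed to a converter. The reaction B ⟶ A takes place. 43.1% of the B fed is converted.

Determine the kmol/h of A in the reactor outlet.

112 kmol/h

B reacted = 0.431 × 261 = 112.5 kmol/h; ν_B = −1, so ξ = 112.5/1 = 112.5 kmol/h.
Outlet amounts (n = n₀ + ν ξ):
  B: 261 − 1(112.5) = 148.5
  A: 0 + 1(112.5) = 112.5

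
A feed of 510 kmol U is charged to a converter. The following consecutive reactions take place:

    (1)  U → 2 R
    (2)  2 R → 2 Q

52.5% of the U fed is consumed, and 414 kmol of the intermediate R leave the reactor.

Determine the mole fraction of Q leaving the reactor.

Conversion of U: U consumed = 1ξ₁ = 0.525 × 510 → ξ₁ = 267.8 kmol.
R balance: n_R = 0 + 2ξ₁ − 2ξ₂ = 414 → ξ₂ = (2·267.8 − 414)/2 = 60.75 kmol.
Outlet amounts (n = n₀ + Σ ν·ξ):
  U: 510 − 1(267.8) = 242.2
  R: 0 + 2(267.8) − 2(60.75) = 414
  Q: 0 + 2(60.75) = 121.5
Total out = 777.8 kmol; y_Q = 121.5 / 777.8 = 0.1562.

0.156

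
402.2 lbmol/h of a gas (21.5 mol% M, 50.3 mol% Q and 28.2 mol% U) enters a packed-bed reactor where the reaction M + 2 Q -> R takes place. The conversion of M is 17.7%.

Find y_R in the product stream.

M reacted = 0.177 × 86.47 = 15.31 lbmol/h; ν_M = −1, so ξ = 15.31/1 = 15.31 lbmol/h.
Outlet amounts (n = n₀ + ν ξ):
  M: 86.47 − 1(15.31) = 71.17
  Q: 202.3 − 2(15.31) = 171.7
  R: 0 + 1(15.31) = 15.31
  U: 113.4 (inert)
Total out = 371.6 lbmol/h; y_R = 15.31 / 371.6 = 0.04119.

0.0412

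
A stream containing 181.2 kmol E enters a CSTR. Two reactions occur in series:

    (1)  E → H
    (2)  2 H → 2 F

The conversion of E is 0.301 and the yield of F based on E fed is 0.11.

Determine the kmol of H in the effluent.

Conversion of E: E consumed = 1ξ₁ = 0.301 × 181.2 → ξ₁ = 54.54 kmol.
Yield of F: 2ξ₂ / 181.2 = 0.11 → ξ₂ = 9.966 kmol.
Outlet amounts (n = n₀ + Σ ν·ξ):
  E: 181.2 − 1(54.54) = 126.7
  H: 0 + 1(54.54) − 2(9.966) = 34.61
  F: 0 + 2(9.966) = 19.93

34.6 kmol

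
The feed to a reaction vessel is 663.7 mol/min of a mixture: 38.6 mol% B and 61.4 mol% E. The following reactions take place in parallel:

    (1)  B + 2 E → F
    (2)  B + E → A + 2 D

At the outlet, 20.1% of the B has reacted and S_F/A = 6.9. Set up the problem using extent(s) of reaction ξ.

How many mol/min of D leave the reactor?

Conversion of B: B consumed = 0.201 × 256.2 = 51.49 mol/min = 1ξ₁ + 1ξ₂.
Selectivity: 1ξ₁ / (1ξ₂) = 6.9 → ξ₁ = 6.9 ξ₂.
Substitute: (1·6.9 + 1) ξ₂ = 51.49 → ξ₂ = 6.518 mol/min, ξ₁ = 44.98 mol/min.
Outlet amounts (n = n₀ + Σ ν·ξ):
  B: 256.2 − 1(44.98) − 1(6.518) = 204.7
  E: 407.5 − 2(44.98) − 1(6.518) = 311
  F: 0 + 1(44.98) = 44.98
  A: 0 + 1(6.518) = 6.518
  D: 0 + 2(6.518) = 13.04

13 mol/min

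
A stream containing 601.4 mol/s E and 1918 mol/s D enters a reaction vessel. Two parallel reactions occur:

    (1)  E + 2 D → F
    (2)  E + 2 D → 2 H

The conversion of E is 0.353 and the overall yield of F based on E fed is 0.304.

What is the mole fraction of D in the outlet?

Yield of F: 1ξ₁ / 601.4 = 0.304 → ξ₁ = 182.8 mol/s.
Conversion of E: 1ξ₁ + 1ξ₂ = 0.353 × 601.4 = 212.3 → ξ₂ = 29.47 mol/s.
Outlet amounts (n = n₀ + Σ ν·ξ):
  E: 601.4 − 1(182.8) − 1(29.47) = 389.1
  D: 1918 − 2(182.8) − 2(29.47) = 1493
  F: 0 + 1(182.8) = 182.8
  H: 0 + 2(29.47) = 58.94
Total out = 2124 mol/s; y_D = 1493 / 2124 = 0.703.

0.703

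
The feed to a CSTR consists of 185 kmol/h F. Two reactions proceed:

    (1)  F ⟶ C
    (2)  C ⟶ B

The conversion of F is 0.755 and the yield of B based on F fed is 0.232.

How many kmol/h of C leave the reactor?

96.8 kmol/h

Conversion of F: F consumed = 1ξ₁ = 0.755 × 185 → ξ₁ = 139.7 kmol/h.
Yield of B: 1ξ₂ / 185 = 0.232 → ξ₂ = 42.92 kmol/h.
Outlet amounts (n = n₀ + Σ ν·ξ):
  F: 185 − 1(139.7) = 45.32
  C: 0 + 1(139.7) − 1(42.92) = 96.76
  B: 0 + 1(42.92) = 42.92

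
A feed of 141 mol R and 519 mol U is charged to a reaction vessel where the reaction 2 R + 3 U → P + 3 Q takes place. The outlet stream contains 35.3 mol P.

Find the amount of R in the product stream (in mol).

For P: n = n₀ + 1ξ → 35.3 = 0 + 1ξ, giving ξ = 35.3 mol.
Outlet amounts (n = n₀ + ν ξ):
  R: 141 − 2(35.3) = 70.4
  U: 519 − 3(35.3) = 413.1
  P: 0 + 1(35.3) = 35.3
  Q: 0 + 3(35.3) = 105.9

70.4 mol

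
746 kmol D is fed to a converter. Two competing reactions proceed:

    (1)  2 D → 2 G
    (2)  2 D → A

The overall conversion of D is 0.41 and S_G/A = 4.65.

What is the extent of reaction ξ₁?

Conversion of D: D consumed = 0.41 × 746 = 305.9 kmol = 2ξ₁ + 2ξ₂.
Selectivity: 2ξ₁ / (1ξ₂) = 4.65 → ξ₁ = 2.325 ξ₂.
Substitute: (2·2.325 + 2) ξ₂ = 305.9 → ξ₂ = 45.99 kmol, ξ₁ = 106.9 kmol.
Outlet amounts (n = n₀ + Σ ν·ξ):
  D: 746 − 2(106.9) − 2(45.99) = 440.1
  G: 0 + 2(106.9) = 213.9
  A: 0 + 1(45.99) = 45.99

ξ₁ = 107 kmol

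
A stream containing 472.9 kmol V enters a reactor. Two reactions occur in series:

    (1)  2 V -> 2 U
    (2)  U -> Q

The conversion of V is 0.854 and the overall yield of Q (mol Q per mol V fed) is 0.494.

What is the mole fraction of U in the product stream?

Conversion of V: V consumed = 2ξ₁ = 0.854 × 472.9 → ξ₁ = 201.9 kmol.
Yield of Q: 1ξ₂ / 472.9 = 0.494 → ξ₂ = 233.6 kmol.
Outlet amounts (n = n₀ + Σ ν·ξ):
  V: 472.9 − 2(201.9) = 69.04
  U: 0 + 2(201.9) − 1(233.6) = 170.2
  Q: 0 + 1(233.6) = 233.6
Total out = 472.9 kmol; y_U = 170.2 / 472.9 = 0.36.

0.36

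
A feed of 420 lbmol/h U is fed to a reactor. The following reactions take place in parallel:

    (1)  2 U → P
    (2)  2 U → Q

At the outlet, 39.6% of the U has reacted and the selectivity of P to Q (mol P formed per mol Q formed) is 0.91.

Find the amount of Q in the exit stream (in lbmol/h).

Conversion of U: U consumed = 0.396 × 420 = 166.3 lbmol/h = 2ξ₁ + 2ξ₂.
Selectivity: 1ξ₁ / (1ξ₂) = 0.91 → ξ₁ = 0.91 ξ₂.
Substitute: (2·0.91 + 2) ξ₂ = 166.3 → ξ₂ = 43.54 lbmol/h, ξ₁ = 39.62 lbmol/h.
Outlet amounts (n = n₀ + Σ ν·ξ):
  U: 420 − 2(39.62) − 2(43.54) = 253.7
  P: 0 + 1(39.62) = 39.62
  Q: 0 + 1(43.54) = 43.54

43.5 lbmol/h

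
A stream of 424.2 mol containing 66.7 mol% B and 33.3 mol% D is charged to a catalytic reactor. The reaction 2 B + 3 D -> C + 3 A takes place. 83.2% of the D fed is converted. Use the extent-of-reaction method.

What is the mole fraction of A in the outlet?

D reacted = 0.832 × 141.3 = 117.5 mol; ν_D = −3, so ξ = 117.5/3 = 39.18 mol.
Outlet amounts (n = n₀ + ν ξ):
  B: 282.9 − 2(39.18) = 204.6
  D: 141.3 − 3(39.18) = 23.73
  C: 0 + 1(39.18) = 39.18
  A: 0 + 3(39.18) = 117.5
Total out = 385 mol; y_A = 117.5 / 385 = 0.3052.

0.305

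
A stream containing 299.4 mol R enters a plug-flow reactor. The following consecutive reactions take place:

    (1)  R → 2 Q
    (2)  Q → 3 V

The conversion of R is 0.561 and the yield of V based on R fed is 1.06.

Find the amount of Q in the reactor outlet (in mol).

Conversion of R: R consumed = 1ξ₁ = 0.561 × 299.4 → ξ₁ = 168 mol.
Yield of V: 3ξ₂ / 299.4 = 1.06 → ξ₂ = 105.8 mol.
Outlet amounts (n = n₀ + Σ ν·ξ):
  R: 299.4 − 1(168) = 131.4
  Q: 0 + 2(168) − 1(105.8) = 230.1
  V: 0 + 3(105.8) = 317.4

230 mol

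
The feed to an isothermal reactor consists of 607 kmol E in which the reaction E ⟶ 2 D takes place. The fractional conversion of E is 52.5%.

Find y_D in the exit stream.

0.689

E reacted = 0.525 × 607 = 318.7 kmol; ν_E = −1, so ξ = 318.7/1 = 318.7 kmol.
Outlet amounts (n = n₀ + ν ξ):
  E: 607 − 1(318.7) = 288.3
  D: 0 + 2(318.7) = 637.4
Total out = 925.7 kmol; y_D = 637.4 / 925.7 = 0.6885.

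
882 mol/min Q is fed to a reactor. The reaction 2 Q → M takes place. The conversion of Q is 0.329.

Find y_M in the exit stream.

0.197

Q reacted = 0.329 × 882 = 290.2 mol/min; ν_Q = −2, so ξ = 290.2/2 = 145.1 mol/min.
Outlet amounts (n = n₀ + ν ξ):
  Q: 882 − 2(145.1) = 591.8
  M: 0 + 1(145.1) = 145.1
Total out = 736.9 mol/min; y_M = 145.1 / 736.9 = 0.1969.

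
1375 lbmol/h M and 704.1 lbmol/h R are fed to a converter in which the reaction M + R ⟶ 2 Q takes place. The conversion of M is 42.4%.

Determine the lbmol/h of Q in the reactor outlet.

1170 lbmol/h

M reacted = 0.424 × 1375 = 583 lbmol/h; ν_M = −1, so ξ = 583/1 = 583 lbmol/h.
Outlet amounts (n = n₀ + ν ξ):
  M: 1375 − 1(583) = 792
  R: 704.1 − 1(583) = 121.1
  Q: 0 + 2(583) = 1166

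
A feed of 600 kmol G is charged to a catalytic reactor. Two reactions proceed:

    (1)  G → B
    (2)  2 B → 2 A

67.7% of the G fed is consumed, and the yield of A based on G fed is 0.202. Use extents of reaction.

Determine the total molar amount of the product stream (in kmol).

600 kmol

Conversion of G: G consumed = 1ξ₁ = 0.677 × 600 → ξ₁ = 406.2 kmol.
Yield of A: 2ξ₂ / 600 = 0.202 → ξ₂ = 60.6 kmol.
Outlet amounts (n = n₀ + Σ ν·ξ):
  G: 600 − 1(406.2) = 193.8
  B: 0 + 1(406.2) − 2(60.6) = 285
  A: 0 + 2(60.6) = 121.2
Total out = 193.8 + 285 + 121.2 = 600 kmol.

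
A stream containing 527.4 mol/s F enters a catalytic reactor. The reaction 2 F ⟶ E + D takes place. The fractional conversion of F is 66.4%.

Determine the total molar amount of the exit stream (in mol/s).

F reacted = 0.664 × 527.4 = 350.2 mol/s; ν_F = −2, so ξ = 350.2/2 = 175.1 mol/s.
Outlet amounts (n = n₀ + ν ξ):
  F: 527.4 − 2(175.1) = 177.2
  E: 0 + 1(175.1) = 175.1
  D: 0 + 1(175.1) = 175.1
Total out = 177.2 + 175.1 + 175.1 = 527.4 mol/s.

527 mol/s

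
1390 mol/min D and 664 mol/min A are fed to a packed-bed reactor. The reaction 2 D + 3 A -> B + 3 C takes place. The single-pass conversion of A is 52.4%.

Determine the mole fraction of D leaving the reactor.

0.598

A reacted = 0.524 × 664 = 347.9 mol/min; ν_A = −3, so ξ = 347.9/3 = 116 mol/min.
Outlet amounts (n = n₀ + ν ξ):
  D: 1390 − 2(116) = 1158
  A: 664 − 3(116) = 316.1
  B: 0 + 1(116) = 116
  C: 0 + 3(116) = 347.9
Total out = 1938 mol/min; y_D = 1158 / 1938 = 0.5975.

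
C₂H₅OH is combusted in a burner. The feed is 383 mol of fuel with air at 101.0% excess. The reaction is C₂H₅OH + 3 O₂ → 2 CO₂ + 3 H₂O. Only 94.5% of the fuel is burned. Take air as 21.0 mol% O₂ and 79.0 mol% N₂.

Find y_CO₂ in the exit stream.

0.0616

Stoichiometric O₂ = 3 × 383 = 1149 mol; O₂ fed = 1149 × 2.010 = 2309 mol.
N₂ fed = 2309 × 79/21 = 8688 mol.
Fuel reacted = 0.945 × 383 → ξ = 361.9 mol.
Outlet (n = n₀ + ν ξ):
  C₂H₅OH: 383 − 1(361.9) = 21.06
  O₂: 2309 − 3(361.9) = 1224
  N₂: 8688 (inert)
  CO₂: 0 + 2(361.9) = 723.9
  H₂O: 0 + 3(361.9) = 1086
Total out = 11740 mol; y_CO₂ = 723.9 / 11740 = 0.06165.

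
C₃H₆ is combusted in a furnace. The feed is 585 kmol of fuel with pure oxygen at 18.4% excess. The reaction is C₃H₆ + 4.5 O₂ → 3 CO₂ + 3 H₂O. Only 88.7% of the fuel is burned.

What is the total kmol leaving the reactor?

Stoichiometric O₂ = 4.5 × 585 = 2632 kmol; O₂ fed = 2632 × 1.184 = 3117 kmol.
Fuel reacted = 0.887 × 585 → ξ = 518.9 kmol.
Outlet (n = n₀ + ν ξ):
  C₃H₆: 585 − 1(518.9) = 66.11
  O₂: 3117 − 4.5(518.9) = 781.9
  CO₂: 0 + 3(518.9) = 1557
  H₂O: 0 + 3(518.9) = 1557
Total out = 66.11 + 781.9 + 1557 + 1557 = 3961 kmol.

3960 kmol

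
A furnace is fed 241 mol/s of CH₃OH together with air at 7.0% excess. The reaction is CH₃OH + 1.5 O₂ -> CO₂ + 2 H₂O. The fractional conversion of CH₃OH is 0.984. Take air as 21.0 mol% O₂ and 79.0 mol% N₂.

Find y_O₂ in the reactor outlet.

Stoichiometric O₂ = 1.5 × 241 = 361.5 mol/s; O₂ fed = 361.5 × 1.070 = 386.8 mol/s.
N₂ fed = 386.8 × 79/21 = 1455 mol/s.
Fuel reacted = 0.984 × 241 → ξ = 237.1 mol/s.
Outlet (n = n₀ + ν ξ):
  CH₃OH: 241 − 1(237.1) = 3.856
  O₂: 386.8 − 1.5(237.1) = 31.09
  N₂: 1455 (inert)
  CO₂: 0 + 1(237.1) = 237.1
  H₂O: 0 + 2(237.1) = 474.3
Total out = 2202 mol/s; y_O₂ = 31.09 / 2202 = 0.01412.

0.0141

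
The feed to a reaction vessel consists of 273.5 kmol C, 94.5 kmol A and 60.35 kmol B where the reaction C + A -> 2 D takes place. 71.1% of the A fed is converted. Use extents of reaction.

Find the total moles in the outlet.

A reacted = 0.711 × 94.5 = 67.19 kmol; ν_A = −1, so ξ = 67.19/1 = 67.19 kmol.
Outlet amounts (n = n₀ + ν ξ):
  C: 273.5 − 1(67.19) = 206.3
  A: 94.5 − 1(67.19) = 27.31
  D: 0 + 2(67.19) = 134.4
  B: 60.35 (inert)
Total out = 206.3 + 27.31 + 134.4 + 60.35 = 428.3 kmol.

428 kmol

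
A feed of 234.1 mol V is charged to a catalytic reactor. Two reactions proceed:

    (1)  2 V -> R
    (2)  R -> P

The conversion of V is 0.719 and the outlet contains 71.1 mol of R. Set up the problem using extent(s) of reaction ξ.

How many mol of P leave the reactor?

13.1 mol

Conversion of V: V consumed = 2ξ₁ = 0.719 × 234.1 → ξ₁ = 84.16 mol.
R balance: n_R = 0 + 1ξ₁ − 1ξ₂ = 71.1 → ξ₂ = (1·84.16 − 71.1)/1 = 13.06 mol.
Outlet amounts (n = n₀ + Σ ν·ξ):
  V: 234.1 − 2(84.16) = 65.78
  R: 0 + 1(84.16) − 1(13.06) = 71.1
  P: 0 + 1(13.06) = 13.06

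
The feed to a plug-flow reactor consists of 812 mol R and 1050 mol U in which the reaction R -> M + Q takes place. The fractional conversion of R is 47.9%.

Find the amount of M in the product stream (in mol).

R reacted = 0.479 × 812 = 388.9 mol; ν_R = −1, so ξ = 388.9/1 = 388.9 mol.
Outlet amounts (n = n₀ + ν ξ):
  R: 812 − 1(388.9) = 423.1
  M: 0 + 1(388.9) = 388.9
  Q: 0 + 1(388.9) = 388.9
  U: 1050 (inert)

389 mol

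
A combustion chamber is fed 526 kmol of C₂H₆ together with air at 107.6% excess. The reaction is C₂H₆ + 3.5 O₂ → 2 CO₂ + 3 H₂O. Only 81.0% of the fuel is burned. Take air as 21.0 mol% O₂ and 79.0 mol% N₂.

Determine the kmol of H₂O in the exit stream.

Stoichiometric O₂ = 3.5 × 526 = 1841 kmol; O₂ fed = 1841 × 2.076 = 3822 kmol.
N₂ fed = 3822 × 79/21 = 14380 kmol.
Fuel reacted = 0.81 × 526 → ξ = 426.1 kmol.
Outlet (n = n₀ + ν ξ):
  C₂H₆: 526 − 1(426.1) = 99.94
  O₂: 3822 − 3.5(426.1) = 2331
  N₂: 14380 (inert)
  CO₂: 0 + 2(426.1) = 852.1
  H₂O: 0 + 3(426.1) = 1278

1280 kmol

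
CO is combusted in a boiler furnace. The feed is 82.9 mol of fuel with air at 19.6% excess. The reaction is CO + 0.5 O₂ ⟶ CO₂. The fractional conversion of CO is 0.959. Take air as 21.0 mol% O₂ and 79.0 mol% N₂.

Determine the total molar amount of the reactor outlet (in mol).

Stoichiometric O₂ = 0.5 × 82.9 = 41.45 mol; O₂ fed = 41.45 × 1.196 = 49.57 mol.
N₂ fed = 49.57 × 79/21 = 186.5 mol.
Fuel reacted = 0.959 × 82.9 → ξ = 79.5 mol.
Outlet (n = n₀ + ν ξ):
  CO: 82.9 − 1(79.5) = 3.399
  O₂: 49.57 − 0.5(79.5) = 9.824
  N₂: 186.5 (inert)
  CO₂: 0 + 1(79.5) = 79.5
Total out = 3.399 + 9.824 + 186.5 + 79.5 = 279.2 mol.

279 mol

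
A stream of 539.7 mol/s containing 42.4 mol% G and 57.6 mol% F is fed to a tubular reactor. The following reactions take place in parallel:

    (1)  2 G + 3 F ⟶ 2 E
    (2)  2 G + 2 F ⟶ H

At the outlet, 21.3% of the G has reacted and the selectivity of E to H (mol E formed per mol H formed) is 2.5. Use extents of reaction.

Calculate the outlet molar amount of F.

249 mol/s

Conversion of G: G consumed = 0.213 × 228.8 = 48.74 mol/s = 2ξ₁ + 2ξ₂.
Selectivity: 2ξ₁ / (1ξ₂) = 2.5 → ξ₁ = 1.25 ξ₂.
Substitute: (2·1.25 + 2) ξ₂ = 48.74 → ξ₂ = 10.83 mol/s, ξ₁ = 13.54 mol/s.
Outlet amounts (n = n₀ + Σ ν·ξ):
  G: 228.8 − 2(13.54) − 2(10.83) = 180.1
  F: 310.9 − 3(13.54) − 2(10.83) = 248.6
  E: 0 + 2(13.54) = 27.08
  H: 0 + 1(10.83) = 10.83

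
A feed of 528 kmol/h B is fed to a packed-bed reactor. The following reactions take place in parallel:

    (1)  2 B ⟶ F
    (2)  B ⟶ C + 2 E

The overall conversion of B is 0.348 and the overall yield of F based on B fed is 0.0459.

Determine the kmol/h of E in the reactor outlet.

Yield of F: 1ξ₁ / 528 = 0.0459 → ξ₁ = 24.24 kmol/h.
Conversion of B: 2ξ₁ + 1ξ₂ = 0.348 × 528 = 183.7 → ξ₂ = 135.3 kmol/h.
Outlet amounts (n = n₀ + Σ ν·ξ):
  B: 528 − 2(24.24) − 1(135.3) = 344.3
  F: 0 + 1(24.24) = 24.24
  C: 0 + 1(135.3) = 135.3
  E: 0 + 2(135.3) = 270.5

271 kmol/h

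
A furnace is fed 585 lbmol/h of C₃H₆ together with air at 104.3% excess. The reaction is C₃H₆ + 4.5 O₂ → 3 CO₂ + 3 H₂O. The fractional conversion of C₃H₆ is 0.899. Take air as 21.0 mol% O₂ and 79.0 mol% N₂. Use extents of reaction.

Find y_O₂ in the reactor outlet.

Stoichiometric O₂ = 4.5 × 585 = 2632 lbmol/h; O₂ fed = 2632 × 2.043 = 5378 lbmol/h.
N₂ fed = 5378 × 79/21 = 20230 lbmol/h.
Fuel reacted = 0.899 × 585 → ξ = 525.9 lbmol/h.
Outlet (n = n₀ + ν ξ):
  C₃H₆: 585 − 1(525.9) = 59.09
  O₂: 5378 − 4.5(525.9) = 3012
  N₂: 20230 (inert)
  CO₂: 0 + 3(525.9) = 1578
  H₂O: 0 + 3(525.9) = 1578
Total out = 26460 lbmol/h; y_O₂ = 3012 / 26460 = 0.1138.

0.114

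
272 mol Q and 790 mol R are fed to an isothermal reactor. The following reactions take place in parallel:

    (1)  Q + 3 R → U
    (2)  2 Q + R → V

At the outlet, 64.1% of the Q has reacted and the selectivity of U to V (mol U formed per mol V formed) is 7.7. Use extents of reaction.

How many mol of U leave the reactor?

138 mol

Conversion of Q: Q consumed = 0.641 × 272 = 174.4 mol = 1ξ₁ + 2ξ₂.
Selectivity: 1ξ₁ / (1ξ₂) = 7.7 → ξ₁ = 7.7 ξ₂.
Substitute: (1·7.7 + 2) ξ₂ = 174.4 → ξ₂ = 17.97 mol, ξ₁ = 138.4 mol.
Outlet amounts (n = n₀ + Σ ν·ξ):
  Q: 272 − 1(138.4) − 2(17.97) = 97.65
  R: 790 − 3(138.4) − 1(17.97) = 356.8
  U: 0 + 1(138.4) = 138.4
  V: 0 + 1(17.97) = 17.97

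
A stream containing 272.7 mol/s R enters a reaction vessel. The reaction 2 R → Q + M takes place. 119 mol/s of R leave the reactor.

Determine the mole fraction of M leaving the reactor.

0.282

For R: n = n₀ − 2ξ → 119 = 272.7 − 2ξ, giving ξ = 76.85 mol/s.
Outlet amounts (n = n₀ + ν ξ):
  R: 272.7 − 2(76.85) = 119
  Q: 0 + 1(76.85) = 76.85
  M: 0 + 1(76.85) = 76.85
Total out = 272.7 mol/s; y_M = 76.85 / 272.7 = 0.2818.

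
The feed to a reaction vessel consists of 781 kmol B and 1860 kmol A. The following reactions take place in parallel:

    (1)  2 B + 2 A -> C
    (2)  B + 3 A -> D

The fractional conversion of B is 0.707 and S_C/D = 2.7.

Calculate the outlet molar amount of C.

233 kmol

Conversion of B: B consumed = 0.707 × 781 = 552.2 kmol = 2ξ₁ + 1ξ₂.
Selectivity: 1ξ₁ / (1ξ₂) = 2.7 → ξ₁ = 2.7 ξ₂.
Substitute: (2·2.7 + 1) ξ₂ = 552.2 → ξ₂ = 86.28 kmol, ξ₁ = 232.9 kmol.
Outlet amounts (n = n₀ + Σ ν·ξ):
  B: 781 − 2(232.9) − 1(86.28) = 228.8
  A: 1860 − 2(232.9) − 3(86.28) = 1135
  C: 0 + 1(232.9) = 232.9
  D: 0 + 1(86.28) = 86.28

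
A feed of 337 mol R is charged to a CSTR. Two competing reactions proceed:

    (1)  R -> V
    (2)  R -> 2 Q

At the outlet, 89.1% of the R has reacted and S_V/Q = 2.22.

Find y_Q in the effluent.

0.281

Conversion of R: R consumed = 0.891 × 337 = 300.3 mol = 1ξ₁ + 1ξ₂.
Selectivity: 1ξ₁ / (2ξ₂) = 2.22 → ξ₁ = 4.44 ξ₂.
Substitute: (1·4.44 + 1) ξ₂ = 300.3 → ξ₂ = 55.2 mol, ξ₁ = 245.1 mol.
Outlet amounts (n = n₀ + Σ ν·ξ):
  R: 337 − 1(245.1) − 1(55.2) = 36.73
  V: 0 + 1(245.1) = 245.1
  Q: 0 + 2(55.2) = 110.4
Total out = 392.2 mol; y_Q = 110.4 / 392.2 = 0.2815.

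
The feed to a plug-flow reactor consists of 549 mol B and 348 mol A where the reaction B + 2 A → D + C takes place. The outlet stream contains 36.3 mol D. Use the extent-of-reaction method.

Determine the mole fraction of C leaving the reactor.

0.0422

For D: n = n₀ + 1ξ → 36.3 = 0 + 1ξ, giving ξ = 36.3 mol.
Outlet amounts (n = n₀ + ν ξ):
  B: 549 − 1(36.3) = 512.7
  A: 348 − 2(36.3) = 275.4
  D: 0 + 1(36.3) = 36.3
  C: 0 + 1(36.3) = 36.3
Total out = 860.7 mol; y_C = 36.3 / 860.7 = 0.04217.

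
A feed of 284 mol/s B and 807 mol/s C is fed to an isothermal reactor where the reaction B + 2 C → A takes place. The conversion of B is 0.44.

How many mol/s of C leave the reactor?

557 mol/s

B reacted = 0.44 × 284 = 125 mol/s; ν_B = −1, so ξ = 125/1 = 125 mol/s.
Outlet amounts (n = n₀ + ν ξ):
  B: 284 − 1(125) = 159
  C: 807 − 2(125) = 557.1
  A: 0 + 1(125) = 125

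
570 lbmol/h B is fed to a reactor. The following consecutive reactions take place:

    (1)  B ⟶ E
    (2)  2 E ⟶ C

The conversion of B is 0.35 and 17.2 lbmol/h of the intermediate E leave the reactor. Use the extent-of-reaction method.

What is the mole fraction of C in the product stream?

Conversion of B: B consumed = 1ξ₁ = 0.35 × 570 → ξ₁ = 199.5 lbmol/h.
E balance: n_E = 0 + 1ξ₁ − 2ξ₂ = 17.2 → ξ₂ = (1·199.5 − 17.2)/2 = 91.15 lbmol/h.
Outlet amounts (n = n₀ + Σ ν·ξ):
  B: 570 − 1(199.5) = 370.5
  E: 0 + 1(199.5) − 2(91.15) = 17.2
  C: 0 + 1(91.15) = 91.15
Total out = 478.9 lbmol/h; y_C = 91.15 / 478.9 = 0.1904.

0.19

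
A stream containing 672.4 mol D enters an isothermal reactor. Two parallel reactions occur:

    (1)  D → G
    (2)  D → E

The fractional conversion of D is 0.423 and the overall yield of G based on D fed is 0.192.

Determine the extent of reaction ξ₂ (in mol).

Yield of G: 1ξ₁ / 672.4 = 0.192 → ξ₁ = 129.1 mol.
Conversion of D: 1ξ₁ + 1ξ₂ = 0.423 × 672.4 = 284.4 → ξ₂ = 155.3 mol.
Outlet amounts (n = n₀ + Σ ν·ξ):
  D: 672.4 − 1(129.1) − 1(155.3) = 388
  G: 0 + 1(129.1) = 129.1
  E: 0 + 1(155.3) = 155.3

ξ₂ = 155 mol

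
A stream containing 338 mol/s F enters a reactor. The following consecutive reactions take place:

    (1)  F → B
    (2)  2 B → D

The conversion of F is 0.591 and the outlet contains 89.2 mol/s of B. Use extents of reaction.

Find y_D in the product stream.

Conversion of F: F consumed = 1ξ₁ = 0.591 × 338 → ξ₁ = 199.8 mol/s.
B balance: n_B = 0 + 1ξ₁ − 2ξ₂ = 89.2 → ξ₂ = (1·199.8 − 89.2)/2 = 55.28 mol/s.
Outlet amounts (n = n₀ + Σ ν·ξ):
  F: 338 − 1(199.8) = 138.2
  B: 0 + 1(199.8) − 2(55.28) = 89.2
  D: 0 + 1(55.28) = 55.28
Total out = 282.7 mol/s; y_D = 55.28 / 282.7 = 0.1955.

0.196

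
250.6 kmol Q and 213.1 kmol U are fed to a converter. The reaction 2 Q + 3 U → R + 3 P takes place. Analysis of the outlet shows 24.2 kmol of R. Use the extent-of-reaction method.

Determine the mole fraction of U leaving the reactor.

For R: n = n₀ + 1ξ → 24.2 = 0 + 1ξ, giving ξ = 24.2 kmol.
Outlet amounts (n = n₀ + ν ξ):
  Q: 250.6 − 2(24.2) = 202.2
  U: 213.1 − 3(24.2) = 140.5
  R: 0 + 1(24.2) = 24.2
  P: 0 + 3(24.2) = 72.6
Total out = 439.5 kmol; y_U = 140.5 / 439.5 = 0.3197.

0.32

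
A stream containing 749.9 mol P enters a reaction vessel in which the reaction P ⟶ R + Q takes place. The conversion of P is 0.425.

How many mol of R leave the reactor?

P reacted = 0.425 × 749.9 = 318.7 mol; ν_P = −1, so ξ = 318.7/1 = 318.7 mol.
Outlet amounts (n = n₀ + ν ξ):
  P: 749.9 − 1(318.7) = 431.2
  R: 0 + 1(318.7) = 318.7
  Q: 0 + 1(318.7) = 318.7

319 mol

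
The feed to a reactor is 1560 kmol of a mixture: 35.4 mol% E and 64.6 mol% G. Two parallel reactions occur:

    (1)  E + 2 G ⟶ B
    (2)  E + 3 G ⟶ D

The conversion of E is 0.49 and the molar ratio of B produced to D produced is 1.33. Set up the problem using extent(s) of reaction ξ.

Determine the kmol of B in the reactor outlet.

Conversion of E: E consumed = 0.49 × 552.2 = 270.6 kmol = 1ξ₁ + 1ξ₂.
Selectivity: 1ξ₁ / (1ξ₂) = 1.33 → ξ₁ = 1.33 ξ₂.
Substitute: (1·1.33 + 1) ξ₂ = 270.6 → ξ₂ = 116.1 kmol, ξ₁ = 154.5 kmol.
Outlet amounts (n = n₀ + Σ ν·ξ):
  E: 552.2 − 1(154.5) − 1(116.1) = 281.6
  G: 1008 − 2(154.5) − 3(116.1) = 350.4
  B: 0 + 1(154.5) = 154.5
  D: 0 + 1(116.1) = 116.1

154 kmol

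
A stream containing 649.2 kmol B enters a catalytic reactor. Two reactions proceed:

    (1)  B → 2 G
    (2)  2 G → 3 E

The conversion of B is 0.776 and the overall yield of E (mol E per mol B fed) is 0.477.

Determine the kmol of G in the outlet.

Conversion of B: B consumed = 1ξ₁ = 0.776 × 649.2 → ξ₁ = 503.8 kmol.
Yield of E: 3ξ₂ / 649.2 = 0.477 → ξ₂ = 103.2 kmol.
Outlet amounts (n = n₀ + Σ ν·ξ):
  B: 649.2 − 1(503.8) = 145.4
  G: 0 + 2(503.8) − 2(103.2) = 801.1
  E: 0 + 3(103.2) = 309.7

801 kmol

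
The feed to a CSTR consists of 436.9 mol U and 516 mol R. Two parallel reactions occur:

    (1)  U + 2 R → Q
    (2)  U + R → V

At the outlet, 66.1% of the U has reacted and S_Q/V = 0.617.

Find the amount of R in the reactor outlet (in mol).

Conversion of U: U consumed = 0.661 × 436.9 = 288.8 mol = 1ξ₁ + 1ξ₂.
Selectivity: 1ξ₁ / (1ξ₂) = 0.617 → ξ₁ = 0.617 ξ₂.
Substitute: (1·0.617 + 1) ξ₂ = 288.8 → ξ₂ = 178.6 mol, ξ₁ = 110.2 mol.
Outlet amounts (n = n₀ + Σ ν·ξ):
  U: 436.9 − 1(110.2) − 1(178.6) = 148.1
  R: 516 − 2(110.2) − 1(178.6) = 117
  Q: 0 + 1(110.2) = 110.2
  V: 0 + 1(178.6) = 178.6

117 mol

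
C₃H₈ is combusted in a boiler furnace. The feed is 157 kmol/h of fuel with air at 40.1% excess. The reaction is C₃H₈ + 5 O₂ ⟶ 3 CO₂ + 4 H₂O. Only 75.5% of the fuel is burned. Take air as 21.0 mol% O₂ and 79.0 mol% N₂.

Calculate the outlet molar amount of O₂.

Stoichiometric O₂ = 5 × 157 = 785 kmol/h; O₂ fed = 785 × 1.401 = 1100 kmol/h.
N₂ fed = 1100 × 79/21 = 4137 kmol/h.
Fuel reacted = 0.755 × 157 → ξ = 118.5 kmol/h.
Outlet (n = n₀ + ν ξ):
  C₃H₈: 157 − 1(118.5) = 38.47
  O₂: 1100 − 5(118.5) = 507.1
  N₂: 4137 (inert)
  CO₂: 0 + 3(118.5) = 355.6
  H₂O: 0 + 4(118.5) = 474.1

507 kmol/h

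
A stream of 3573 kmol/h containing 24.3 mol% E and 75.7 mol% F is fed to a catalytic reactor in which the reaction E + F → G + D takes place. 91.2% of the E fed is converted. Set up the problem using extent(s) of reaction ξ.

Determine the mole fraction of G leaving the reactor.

E reacted = 0.912 × 868.2 = 791.8 kmol/h; ν_E = −1, so ξ = 791.8/1 = 791.8 kmol/h.
Outlet amounts (n = n₀ + ν ξ):
  E: 868.2 − 1(791.8) = 76.41
  F: 2705 − 1(791.8) = 1913
  G: 0 + 1(791.8) = 791.8
  D: 0 + 1(791.8) = 791.8
Total out = 3573 kmol/h; y_G = 791.8 / 3573 = 0.2216.

0.222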